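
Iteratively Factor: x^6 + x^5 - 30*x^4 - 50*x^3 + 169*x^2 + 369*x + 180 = (x + 3)*(x^5 - 2*x^4 - 24*x^3 + 22*x^2 + 103*x + 60) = (x + 1)*(x + 3)*(x^4 - 3*x^3 - 21*x^2 + 43*x + 60) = (x - 3)*(x + 1)*(x + 3)*(x^3 - 21*x - 20) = (x - 3)*(x + 1)^2*(x + 3)*(x^2 - x - 20) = (x - 3)*(x + 1)^2*(x + 3)*(x + 4)*(x - 5)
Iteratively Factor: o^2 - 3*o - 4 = (o + 1)*(o - 4)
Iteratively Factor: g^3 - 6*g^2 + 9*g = (g)*(g^2 - 6*g + 9) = g*(g - 3)*(g - 3)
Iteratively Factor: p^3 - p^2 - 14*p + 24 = (p - 2)*(p^2 + p - 12) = (p - 3)*(p - 2)*(p + 4)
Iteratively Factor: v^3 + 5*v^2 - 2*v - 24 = (v - 2)*(v^2 + 7*v + 12) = (v - 2)*(v + 4)*(v + 3)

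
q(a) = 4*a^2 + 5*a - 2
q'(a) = 8*a + 5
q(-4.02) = 42.54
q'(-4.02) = -27.16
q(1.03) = 7.39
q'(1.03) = 13.24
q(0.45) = 1.06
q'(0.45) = 8.60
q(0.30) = -0.14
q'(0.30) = 7.40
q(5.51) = 146.99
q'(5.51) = 49.08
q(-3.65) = 33.04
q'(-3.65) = -24.20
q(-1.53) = -0.29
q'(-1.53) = -7.24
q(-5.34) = 85.36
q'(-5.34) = -37.72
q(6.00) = 172.00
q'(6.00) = 53.00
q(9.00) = 367.00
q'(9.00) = 77.00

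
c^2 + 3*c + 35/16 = (c + 5/4)*(c + 7/4)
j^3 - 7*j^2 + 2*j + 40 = (j - 5)*(j - 4)*(j + 2)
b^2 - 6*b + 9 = (b - 3)^2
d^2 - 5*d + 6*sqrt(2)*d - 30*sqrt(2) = (d - 5)*(d + 6*sqrt(2))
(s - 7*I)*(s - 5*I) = s^2 - 12*I*s - 35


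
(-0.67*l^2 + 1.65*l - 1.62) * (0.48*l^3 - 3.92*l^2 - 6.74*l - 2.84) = -0.3216*l^5 + 3.4184*l^4 - 2.7298*l^3 - 2.8678*l^2 + 6.2328*l + 4.6008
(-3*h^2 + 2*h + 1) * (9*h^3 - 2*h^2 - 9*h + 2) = -27*h^5 + 24*h^4 + 32*h^3 - 26*h^2 - 5*h + 2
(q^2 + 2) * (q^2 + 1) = q^4 + 3*q^2 + 2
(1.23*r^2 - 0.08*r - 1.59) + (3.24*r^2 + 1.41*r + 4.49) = 4.47*r^2 + 1.33*r + 2.9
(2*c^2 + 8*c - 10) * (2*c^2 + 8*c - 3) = 4*c^4 + 32*c^3 + 38*c^2 - 104*c + 30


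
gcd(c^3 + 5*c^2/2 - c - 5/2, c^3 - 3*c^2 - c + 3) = c^2 - 1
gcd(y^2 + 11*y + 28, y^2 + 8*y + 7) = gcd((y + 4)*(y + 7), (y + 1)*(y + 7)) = y + 7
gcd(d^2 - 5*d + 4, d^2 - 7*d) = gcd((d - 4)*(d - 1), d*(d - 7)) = 1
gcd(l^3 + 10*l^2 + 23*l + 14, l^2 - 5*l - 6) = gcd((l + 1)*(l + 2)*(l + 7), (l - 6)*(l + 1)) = l + 1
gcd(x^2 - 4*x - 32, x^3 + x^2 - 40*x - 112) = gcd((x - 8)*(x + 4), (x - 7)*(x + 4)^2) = x + 4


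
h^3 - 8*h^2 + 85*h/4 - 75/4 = (h - 3)*(h - 5/2)^2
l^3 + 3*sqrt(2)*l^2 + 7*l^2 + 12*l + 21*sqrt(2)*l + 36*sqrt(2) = (l + 3)*(l + 4)*(l + 3*sqrt(2))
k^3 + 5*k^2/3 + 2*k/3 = k*(k + 2/3)*(k + 1)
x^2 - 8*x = x*(x - 8)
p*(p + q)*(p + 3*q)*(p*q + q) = p^4*q + 4*p^3*q^2 + p^3*q + 3*p^2*q^3 + 4*p^2*q^2 + 3*p*q^3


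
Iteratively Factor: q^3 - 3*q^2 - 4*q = (q)*(q^2 - 3*q - 4) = q*(q + 1)*(q - 4)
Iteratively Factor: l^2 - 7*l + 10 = (l - 5)*(l - 2)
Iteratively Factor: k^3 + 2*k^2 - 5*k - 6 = (k + 3)*(k^2 - k - 2) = (k + 1)*(k + 3)*(k - 2)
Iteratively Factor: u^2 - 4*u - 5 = (u + 1)*(u - 5)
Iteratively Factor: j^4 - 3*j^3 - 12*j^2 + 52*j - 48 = (j - 3)*(j^3 - 12*j + 16) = (j - 3)*(j + 4)*(j^2 - 4*j + 4) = (j - 3)*(j - 2)*(j + 4)*(j - 2)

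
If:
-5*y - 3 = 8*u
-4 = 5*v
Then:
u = -5*y/8 - 3/8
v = -4/5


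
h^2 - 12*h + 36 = (h - 6)^2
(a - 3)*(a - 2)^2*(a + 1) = a^4 - 6*a^3 + 9*a^2 + 4*a - 12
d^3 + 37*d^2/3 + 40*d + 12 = (d + 1/3)*(d + 6)^2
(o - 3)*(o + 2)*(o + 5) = o^3 + 4*o^2 - 11*o - 30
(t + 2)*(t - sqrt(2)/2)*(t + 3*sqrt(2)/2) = t^3 + sqrt(2)*t^2 + 2*t^2 - 3*t/2 + 2*sqrt(2)*t - 3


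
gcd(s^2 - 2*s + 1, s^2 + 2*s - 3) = s - 1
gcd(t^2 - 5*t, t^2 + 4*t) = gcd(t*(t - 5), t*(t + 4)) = t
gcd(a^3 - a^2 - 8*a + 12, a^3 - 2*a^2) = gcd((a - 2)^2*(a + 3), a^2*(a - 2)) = a - 2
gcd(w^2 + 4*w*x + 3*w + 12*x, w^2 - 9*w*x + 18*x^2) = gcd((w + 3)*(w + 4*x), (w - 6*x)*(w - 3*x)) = 1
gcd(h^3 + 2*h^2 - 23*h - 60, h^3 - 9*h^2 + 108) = h + 3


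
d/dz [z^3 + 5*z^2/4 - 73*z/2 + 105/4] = 3*z^2 + 5*z/2 - 73/2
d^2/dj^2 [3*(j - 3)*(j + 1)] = 6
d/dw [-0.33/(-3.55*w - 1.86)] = -1.1715/(3.55*w + 1.86)^2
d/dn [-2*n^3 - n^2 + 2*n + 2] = -6*n^2 - 2*n + 2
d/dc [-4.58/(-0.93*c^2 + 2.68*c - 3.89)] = (12.2744 - 8.5188*c)/(0.93*c^2 - 2.68*c + 3.89)^2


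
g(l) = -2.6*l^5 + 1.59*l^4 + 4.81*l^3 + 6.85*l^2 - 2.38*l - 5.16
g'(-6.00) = -17786.86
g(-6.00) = 21495.00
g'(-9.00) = -88886.29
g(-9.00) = 161024.01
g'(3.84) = -2203.50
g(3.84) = -1466.06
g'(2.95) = -657.65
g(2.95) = -289.54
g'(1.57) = 0.33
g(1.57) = 11.46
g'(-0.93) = -17.48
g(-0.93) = 2.11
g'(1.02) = 19.28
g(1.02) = 3.49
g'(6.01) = -14978.79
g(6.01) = -17040.11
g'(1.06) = 19.52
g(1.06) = 4.27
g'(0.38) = 4.99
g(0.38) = -4.80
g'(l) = -13.0*l^4 + 6.36*l^3 + 14.43*l^2 + 13.7*l - 2.38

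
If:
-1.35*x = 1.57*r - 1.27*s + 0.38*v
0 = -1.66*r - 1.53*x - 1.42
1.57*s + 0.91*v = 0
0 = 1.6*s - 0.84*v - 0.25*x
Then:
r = 4.00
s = -0.43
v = 0.75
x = -5.27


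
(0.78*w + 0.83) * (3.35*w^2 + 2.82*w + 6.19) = 2.613*w^3 + 4.9801*w^2 + 7.1688*w + 5.1377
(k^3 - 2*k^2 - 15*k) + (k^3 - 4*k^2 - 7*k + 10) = 2*k^3 - 6*k^2 - 22*k + 10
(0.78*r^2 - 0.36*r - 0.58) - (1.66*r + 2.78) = 0.78*r^2 - 2.02*r - 3.36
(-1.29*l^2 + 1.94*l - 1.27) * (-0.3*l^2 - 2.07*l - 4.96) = 0.387*l^4 + 2.0883*l^3 + 2.7636*l^2 - 6.9935*l + 6.2992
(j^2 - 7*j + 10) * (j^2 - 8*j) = j^4 - 15*j^3 + 66*j^2 - 80*j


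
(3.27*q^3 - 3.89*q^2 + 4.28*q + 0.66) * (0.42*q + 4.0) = 1.3734*q^4 + 11.4462*q^3 - 13.7624*q^2 + 17.3972*q + 2.64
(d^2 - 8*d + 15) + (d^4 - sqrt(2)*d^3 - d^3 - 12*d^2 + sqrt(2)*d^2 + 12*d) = d^4 - sqrt(2)*d^3 - d^3 - 11*d^2 + sqrt(2)*d^2 + 4*d + 15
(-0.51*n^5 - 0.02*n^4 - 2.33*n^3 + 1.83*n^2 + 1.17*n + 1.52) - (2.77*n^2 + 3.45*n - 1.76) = -0.51*n^5 - 0.02*n^4 - 2.33*n^3 - 0.94*n^2 - 2.28*n + 3.28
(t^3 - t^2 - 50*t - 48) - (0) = t^3 - t^2 - 50*t - 48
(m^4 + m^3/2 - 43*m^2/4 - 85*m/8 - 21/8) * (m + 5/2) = m^5 + 3*m^4 - 19*m^3/2 - 75*m^2/2 - 467*m/16 - 105/16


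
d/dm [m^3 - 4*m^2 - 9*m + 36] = 3*m^2 - 8*m - 9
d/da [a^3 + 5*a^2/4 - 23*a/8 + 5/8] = 3*a^2 + 5*a/2 - 23/8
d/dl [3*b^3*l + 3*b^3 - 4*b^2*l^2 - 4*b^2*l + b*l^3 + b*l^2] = b*(3*b^2 - 8*b*l - 4*b + 3*l^2 + 2*l)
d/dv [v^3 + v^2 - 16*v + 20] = 3*v^2 + 2*v - 16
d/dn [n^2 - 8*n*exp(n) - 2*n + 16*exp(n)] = -8*n*exp(n) + 2*n + 8*exp(n) - 2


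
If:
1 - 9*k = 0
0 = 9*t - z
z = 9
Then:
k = 1/9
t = 1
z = 9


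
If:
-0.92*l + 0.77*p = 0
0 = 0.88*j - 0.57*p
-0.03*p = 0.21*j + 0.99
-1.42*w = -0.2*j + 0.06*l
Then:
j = -3.86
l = -4.99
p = -5.96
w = -0.33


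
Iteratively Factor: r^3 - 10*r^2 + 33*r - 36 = (r - 3)*(r^2 - 7*r + 12) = (r - 3)^2*(r - 4)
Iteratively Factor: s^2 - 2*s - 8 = (s - 4)*(s + 2)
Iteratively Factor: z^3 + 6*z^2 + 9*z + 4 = (z + 1)*(z^2 + 5*z + 4) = (z + 1)*(z + 4)*(z + 1)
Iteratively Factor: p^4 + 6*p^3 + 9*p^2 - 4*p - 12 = (p + 2)*(p^3 + 4*p^2 + p - 6) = (p - 1)*(p + 2)*(p^2 + 5*p + 6) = (p - 1)*(p + 2)*(p + 3)*(p + 2)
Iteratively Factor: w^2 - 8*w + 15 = (w - 5)*(w - 3)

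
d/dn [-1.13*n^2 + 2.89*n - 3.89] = 2.89 - 2.26*n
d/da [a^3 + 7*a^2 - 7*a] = 3*a^2 + 14*a - 7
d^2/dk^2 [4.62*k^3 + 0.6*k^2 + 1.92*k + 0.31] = 27.72*k + 1.2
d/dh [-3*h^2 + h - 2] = 1 - 6*h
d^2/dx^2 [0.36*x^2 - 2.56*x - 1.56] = 0.720000000000000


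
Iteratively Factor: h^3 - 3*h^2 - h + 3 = (h - 3)*(h^2 - 1) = (h - 3)*(h + 1)*(h - 1)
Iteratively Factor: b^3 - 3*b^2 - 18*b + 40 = (b - 2)*(b^2 - b - 20) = (b - 5)*(b - 2)*(b + 4)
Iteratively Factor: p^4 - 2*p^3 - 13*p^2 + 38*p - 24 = (p - 1)*(p^3 - p^2 - 14*p + 24) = (p - 1)*(p + 4)*(p^2 - 5*p + 6) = (p - 2)*(p - 1)*(p + 4)*(p - 3)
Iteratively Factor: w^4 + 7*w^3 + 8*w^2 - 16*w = (w + 4)*(w^3 + 3*w^2 - 4*w) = (w + 4)^2*(w^2 - w) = w*(w + 4)^2*(w - 1)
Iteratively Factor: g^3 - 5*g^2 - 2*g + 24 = (g - 4)*(g^2 - g - 6) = (g - 4)*(g + 2)*(g - 3)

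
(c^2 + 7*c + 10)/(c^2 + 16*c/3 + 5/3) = 3*(c + 2)/(3*c + 1)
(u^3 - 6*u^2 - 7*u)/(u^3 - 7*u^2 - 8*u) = (u - 7)/(u - 8)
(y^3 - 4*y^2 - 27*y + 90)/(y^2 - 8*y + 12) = (y^2 + 2*y - 15)/(y - 2)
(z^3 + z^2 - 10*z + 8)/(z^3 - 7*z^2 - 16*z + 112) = (z^2 - 3*z + 2)/(z^2 - 11*z + 28)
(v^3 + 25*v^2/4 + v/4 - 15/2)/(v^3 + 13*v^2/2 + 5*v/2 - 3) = (4*v^2 + v - 5)/(2*(2*v^2 + v - 1))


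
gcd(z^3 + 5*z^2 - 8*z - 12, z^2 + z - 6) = z - 2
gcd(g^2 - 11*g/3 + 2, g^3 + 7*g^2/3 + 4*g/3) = 1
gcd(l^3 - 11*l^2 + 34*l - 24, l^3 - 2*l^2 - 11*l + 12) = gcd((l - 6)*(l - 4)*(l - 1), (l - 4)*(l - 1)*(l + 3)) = l^2 - 5*l + 4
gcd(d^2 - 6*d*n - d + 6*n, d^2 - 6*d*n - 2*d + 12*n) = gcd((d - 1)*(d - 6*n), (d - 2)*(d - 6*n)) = d - 6*n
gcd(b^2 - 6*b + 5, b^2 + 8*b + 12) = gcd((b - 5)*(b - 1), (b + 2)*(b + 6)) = 1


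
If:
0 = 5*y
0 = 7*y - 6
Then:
No Solution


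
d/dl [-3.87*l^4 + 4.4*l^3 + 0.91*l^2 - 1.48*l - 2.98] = -15.48*l^3 + 13.2*l^2 + 1.82*l - 1.48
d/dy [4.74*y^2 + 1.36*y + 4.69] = 9.48*y + 1.36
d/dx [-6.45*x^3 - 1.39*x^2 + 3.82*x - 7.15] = -19.35*x^2 - 2.78*x + 3.82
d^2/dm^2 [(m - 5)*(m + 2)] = 2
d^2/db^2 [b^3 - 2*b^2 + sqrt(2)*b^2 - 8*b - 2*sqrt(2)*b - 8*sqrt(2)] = 6*b - 4 + 2*sqrt(2)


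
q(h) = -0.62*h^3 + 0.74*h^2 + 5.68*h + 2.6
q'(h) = -1.86*h^2 + 1.48*h + 5.68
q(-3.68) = 22.62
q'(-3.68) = -24.96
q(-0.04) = 2.37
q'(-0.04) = 5.62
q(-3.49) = 18.15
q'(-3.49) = -22.14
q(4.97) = -27.01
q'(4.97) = -32.91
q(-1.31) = -2.18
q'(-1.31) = 0.55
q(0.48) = 5.43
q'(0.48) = 5.96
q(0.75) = 7.01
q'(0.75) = 5.74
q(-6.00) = 129.08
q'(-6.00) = -70.16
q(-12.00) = 1112.36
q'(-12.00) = -279.92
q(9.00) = -338.32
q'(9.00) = -131.66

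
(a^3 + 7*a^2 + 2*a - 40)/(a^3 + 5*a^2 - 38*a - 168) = (a^2 + 3*a - 10)/(a^2 + a - 42)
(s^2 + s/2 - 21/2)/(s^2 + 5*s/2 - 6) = (2*s^2 + s - 21)/(2*s^2 + 5*s - 12)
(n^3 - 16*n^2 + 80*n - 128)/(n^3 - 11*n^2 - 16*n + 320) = (n^2 - 8*n + 16)/(n^2 - 3*n - 40)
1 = 1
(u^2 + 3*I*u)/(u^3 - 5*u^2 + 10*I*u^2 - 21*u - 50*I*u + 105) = u/(u^2 + u*(-5 + 7*I) - 35*I)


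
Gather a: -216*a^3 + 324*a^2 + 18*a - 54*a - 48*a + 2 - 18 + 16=-216*a^3 + 324*a^2 - 84*a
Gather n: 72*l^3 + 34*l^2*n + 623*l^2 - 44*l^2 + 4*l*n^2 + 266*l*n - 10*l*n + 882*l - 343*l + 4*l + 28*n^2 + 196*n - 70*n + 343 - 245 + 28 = 72*l^3 + 579*l^2 + 543*l + n^2*(4*l + 28) + n*(34*l^2 + 256*l + 126) + 126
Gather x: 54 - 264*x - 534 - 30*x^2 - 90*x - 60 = -30*x^2 - 354*x - 540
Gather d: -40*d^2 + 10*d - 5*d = -40*d^2 + 5*d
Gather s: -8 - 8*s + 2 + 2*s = -6*s - 6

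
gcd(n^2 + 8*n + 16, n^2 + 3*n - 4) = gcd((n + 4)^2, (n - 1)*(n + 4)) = n + 4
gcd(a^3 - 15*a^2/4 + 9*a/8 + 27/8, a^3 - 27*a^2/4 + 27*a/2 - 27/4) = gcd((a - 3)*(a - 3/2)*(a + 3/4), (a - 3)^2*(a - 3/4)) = a - 3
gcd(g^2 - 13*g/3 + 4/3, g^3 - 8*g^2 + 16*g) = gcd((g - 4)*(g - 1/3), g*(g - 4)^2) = g - 4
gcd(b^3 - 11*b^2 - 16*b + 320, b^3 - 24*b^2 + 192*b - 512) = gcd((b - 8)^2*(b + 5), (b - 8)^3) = b^2 - 16*b + 64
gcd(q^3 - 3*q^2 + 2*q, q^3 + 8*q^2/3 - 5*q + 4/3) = q - 1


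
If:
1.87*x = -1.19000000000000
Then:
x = -0.64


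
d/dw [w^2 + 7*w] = 2*w + 7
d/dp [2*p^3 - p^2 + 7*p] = 6*p^2 - 2*p + 7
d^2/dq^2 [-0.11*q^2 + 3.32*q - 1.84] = -0.220000000000000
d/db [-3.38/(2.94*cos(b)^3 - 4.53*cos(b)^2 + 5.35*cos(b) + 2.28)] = (-29.8116*cos(b)^2 + 30.6228*cos(b) - 18.083)*sin(b)/(2.94*cos(b)^3 - 4.53*cos(b)^2 + 5.35*cos(b) + 2.28)^2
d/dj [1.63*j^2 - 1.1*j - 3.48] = 3.26*j - 1.1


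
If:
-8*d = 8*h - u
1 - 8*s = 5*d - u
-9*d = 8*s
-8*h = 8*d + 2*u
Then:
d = -1/4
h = 1/4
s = 9/32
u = 0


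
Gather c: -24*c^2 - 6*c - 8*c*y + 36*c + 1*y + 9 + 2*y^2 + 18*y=-24*c^2 + c*(30 - 8*y) + 2*y^2 + 19*y + 9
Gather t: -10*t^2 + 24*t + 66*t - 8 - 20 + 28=-10*t^2 + 90*t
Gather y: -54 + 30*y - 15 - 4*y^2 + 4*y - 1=-4*y^2 + 34*y - 70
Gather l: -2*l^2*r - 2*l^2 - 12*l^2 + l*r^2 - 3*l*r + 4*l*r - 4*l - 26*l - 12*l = l^2*(-2*r - 14) + l*(r^2 + r - 42)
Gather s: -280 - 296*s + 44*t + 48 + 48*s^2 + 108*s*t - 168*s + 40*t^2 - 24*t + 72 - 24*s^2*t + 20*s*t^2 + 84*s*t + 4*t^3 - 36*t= s^2*(48 - 24*t) + s*(20*t^2 + 192*t - 464) + 4*t^3 + 40*t^2 - 16*t - 160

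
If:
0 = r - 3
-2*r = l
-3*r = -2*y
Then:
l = -6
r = 3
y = 9/2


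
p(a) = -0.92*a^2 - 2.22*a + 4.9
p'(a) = -1.84*a - 2.22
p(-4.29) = -2.51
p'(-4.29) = 5.67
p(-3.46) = 1.57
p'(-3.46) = 4.15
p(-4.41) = -3.20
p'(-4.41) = 5.89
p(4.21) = -20.75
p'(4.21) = -9.97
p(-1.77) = 5.95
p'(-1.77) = 1.04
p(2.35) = -5.40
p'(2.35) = -6.54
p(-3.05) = 3.11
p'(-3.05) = 3.39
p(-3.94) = -0.63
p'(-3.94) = 5.03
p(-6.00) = -14.90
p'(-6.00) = 8.82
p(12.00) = -154.22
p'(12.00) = -24.30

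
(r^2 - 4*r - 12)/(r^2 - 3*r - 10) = (r - 6)/(r - 5)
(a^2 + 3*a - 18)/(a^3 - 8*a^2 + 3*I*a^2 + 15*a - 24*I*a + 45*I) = (a + 6)/(a^2 + a*(-5 + 3*I) - 15*I)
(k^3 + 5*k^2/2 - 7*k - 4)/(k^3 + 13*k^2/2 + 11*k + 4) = (k - 2)/(k + 2)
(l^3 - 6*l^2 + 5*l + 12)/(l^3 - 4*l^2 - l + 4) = (l - 3)/(l - 1)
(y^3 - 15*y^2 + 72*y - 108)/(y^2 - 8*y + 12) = (y^2 - 9*y + 18)/(y - 2)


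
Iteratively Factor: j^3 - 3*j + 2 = (j + 2)*(j^2 - 2*j + 1) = (j - 1)*(j + 2)*(j - 1)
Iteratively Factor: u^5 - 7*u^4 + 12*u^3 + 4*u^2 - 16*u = (u + 1)*(u^4 - 8*u^3 + 20*u^2 - 16*u) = u*(u + 1)*(u^3 - 8*u^2 + 20*u - 16) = u*(u - 4)*(u + 1)*(u^2 - 4*u + 4) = u*(u - 4)*(u - 2)*(u + 1)*(u - 2)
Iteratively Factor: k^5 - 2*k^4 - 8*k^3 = (k - 4)*(k^4 + 2*k^3) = k*(k - 4)*(k^3 + 2*k^2) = k^2*(k - 4)*(k^2 + 2*k) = k^3*(k - 4)*(k + 2)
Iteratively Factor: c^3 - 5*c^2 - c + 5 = (c - 1)*(c^2 - 4*c - 5) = (c - 5)*(c - 1)*(c + 1)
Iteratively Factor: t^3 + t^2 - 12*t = (t - 3)*(t^2 + 4*t) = (t - 3)*(t + 4)*(t)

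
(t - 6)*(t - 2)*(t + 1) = t^3 - 7*t^2 + 4*t + 12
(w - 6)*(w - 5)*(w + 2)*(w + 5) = w^4 - 4*w^3 - 37*w^2 + 100*w + 300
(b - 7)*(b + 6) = b^2 - b - 42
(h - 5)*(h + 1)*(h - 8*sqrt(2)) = h^3 - 8*sqrt(2)*h^2 - 4*h^2 - 5*h + 32*sqrt(2)*h + 40*sqrt(2)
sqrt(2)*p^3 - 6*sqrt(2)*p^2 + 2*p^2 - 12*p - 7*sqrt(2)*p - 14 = (p - 7)*(p + sqrt(2))*(sqrt(2)*p + sqrt(2))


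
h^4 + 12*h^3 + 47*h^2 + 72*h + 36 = (h + 1)*(h + 2)*(h + 3)*(h + 6)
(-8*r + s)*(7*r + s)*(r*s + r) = -56*r^3*s - 56*r^3 - r^2*s^2 - r^2*s + r*s^3 + r*s^2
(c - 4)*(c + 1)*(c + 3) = c^3 - 13*c - 12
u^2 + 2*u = u*(u + 2)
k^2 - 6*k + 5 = (k - 5)*(k - 1)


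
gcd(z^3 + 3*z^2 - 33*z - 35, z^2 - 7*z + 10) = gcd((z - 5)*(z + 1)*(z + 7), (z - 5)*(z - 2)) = z - 5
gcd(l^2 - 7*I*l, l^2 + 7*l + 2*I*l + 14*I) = 1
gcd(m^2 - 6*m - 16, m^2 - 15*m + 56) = m - 8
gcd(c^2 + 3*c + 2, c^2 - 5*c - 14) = c + 2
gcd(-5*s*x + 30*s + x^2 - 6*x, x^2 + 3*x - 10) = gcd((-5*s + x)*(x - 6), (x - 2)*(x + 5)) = 1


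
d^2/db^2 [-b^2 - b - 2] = -2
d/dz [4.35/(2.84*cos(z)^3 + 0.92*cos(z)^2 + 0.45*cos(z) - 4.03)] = (37.062*cos(z)^2 + 8.004*cos(z) + 1.9575)*sin(z)/(2.84*cos(z)^3 + 0.92*cos(z)^2 + 0.45*cos(z) - 4.03)^2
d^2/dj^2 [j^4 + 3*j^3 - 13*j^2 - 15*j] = 12*j^2 + 18*j - 26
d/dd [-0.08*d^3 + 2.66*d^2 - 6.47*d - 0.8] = -0.24*d^2 + 5.32*d - 6.47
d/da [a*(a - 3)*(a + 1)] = 3*a^2 - 4*a - 3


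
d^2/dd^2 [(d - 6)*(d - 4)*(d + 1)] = 6*d - 18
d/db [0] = 0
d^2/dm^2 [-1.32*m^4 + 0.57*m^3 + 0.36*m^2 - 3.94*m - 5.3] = -15.84*m^2 + 3.42*m + 0.72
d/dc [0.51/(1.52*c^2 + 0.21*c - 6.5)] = (-1.5504*c - 0.1071)/(1.52*c^2 + 0.21*c - 6.5)^2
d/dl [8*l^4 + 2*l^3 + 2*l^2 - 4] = 2*l*(16*l^2 + 3*l + 2)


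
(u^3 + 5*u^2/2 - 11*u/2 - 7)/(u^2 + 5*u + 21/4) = 2*(u^2 - u - 2)/(2*u + 3)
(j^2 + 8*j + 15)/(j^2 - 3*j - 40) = (j + 3)/(j - 8)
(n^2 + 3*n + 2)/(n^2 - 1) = (n + 2)/(n - 1)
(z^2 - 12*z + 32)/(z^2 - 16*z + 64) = (z - 4)/(z - 8)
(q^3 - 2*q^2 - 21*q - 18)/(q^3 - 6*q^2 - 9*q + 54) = (q + 1)/(q - 3)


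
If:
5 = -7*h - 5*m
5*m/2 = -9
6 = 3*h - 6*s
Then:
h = 13/7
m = -18/5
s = -1/14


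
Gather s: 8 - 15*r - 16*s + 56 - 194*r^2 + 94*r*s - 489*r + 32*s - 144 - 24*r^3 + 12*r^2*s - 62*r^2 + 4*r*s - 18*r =-24*r^3 - 256*r^2 - 522*r + s*(12*r^2 + 98*r + 16) - 80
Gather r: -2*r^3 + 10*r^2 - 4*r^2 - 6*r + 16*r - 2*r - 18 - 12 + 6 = -2*r^3 + 6*r^2 + 8*r - 24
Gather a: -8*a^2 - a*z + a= -8*a^2 + a*(1 - z)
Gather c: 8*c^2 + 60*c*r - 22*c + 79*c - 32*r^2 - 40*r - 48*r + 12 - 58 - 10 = 8*c^2 + c*(60*r + 57) - 32*r^2 - 88*r - 56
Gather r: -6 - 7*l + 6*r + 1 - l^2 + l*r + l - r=-l^2 - 6*l + r*(l + 5) - 5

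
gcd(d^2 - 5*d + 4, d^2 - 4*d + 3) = d - 1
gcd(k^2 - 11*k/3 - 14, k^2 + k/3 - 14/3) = k + 7/3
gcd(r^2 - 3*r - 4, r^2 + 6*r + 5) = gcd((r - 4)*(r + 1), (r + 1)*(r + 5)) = r + 1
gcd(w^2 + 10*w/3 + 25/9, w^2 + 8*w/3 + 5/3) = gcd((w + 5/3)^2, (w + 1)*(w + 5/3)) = w + 5/3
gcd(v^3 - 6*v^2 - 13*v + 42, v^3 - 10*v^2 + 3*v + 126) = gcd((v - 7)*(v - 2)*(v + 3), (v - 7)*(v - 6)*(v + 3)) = v^2 - 4*v - 21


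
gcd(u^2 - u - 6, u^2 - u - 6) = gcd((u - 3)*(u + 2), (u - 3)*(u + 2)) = u^2 - u - 6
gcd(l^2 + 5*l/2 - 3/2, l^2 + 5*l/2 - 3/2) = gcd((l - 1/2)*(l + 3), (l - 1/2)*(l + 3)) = l^2 + 5*l/2 - 3/2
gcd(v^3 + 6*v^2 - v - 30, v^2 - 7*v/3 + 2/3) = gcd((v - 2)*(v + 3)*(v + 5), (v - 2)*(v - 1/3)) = v - 2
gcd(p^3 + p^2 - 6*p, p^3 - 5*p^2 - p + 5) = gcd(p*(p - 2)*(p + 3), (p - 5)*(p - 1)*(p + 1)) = 1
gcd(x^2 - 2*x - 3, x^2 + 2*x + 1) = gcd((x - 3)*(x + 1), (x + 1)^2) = x + 1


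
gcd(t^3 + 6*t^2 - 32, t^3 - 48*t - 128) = t^2 + 8*t + 16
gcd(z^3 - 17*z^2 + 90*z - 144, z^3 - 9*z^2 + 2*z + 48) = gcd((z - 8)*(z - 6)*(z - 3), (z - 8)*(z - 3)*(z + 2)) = z^2 - 11*z + 24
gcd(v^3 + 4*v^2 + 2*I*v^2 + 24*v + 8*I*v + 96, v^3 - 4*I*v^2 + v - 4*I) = v - 4*I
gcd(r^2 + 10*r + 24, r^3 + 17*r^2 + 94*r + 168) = r^2 + 10*r + 24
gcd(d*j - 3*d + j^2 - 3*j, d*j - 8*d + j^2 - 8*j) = d + j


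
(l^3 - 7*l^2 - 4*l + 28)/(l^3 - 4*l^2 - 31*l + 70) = (l + 2)/(l + 5)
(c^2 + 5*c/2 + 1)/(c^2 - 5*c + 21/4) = 2*(2*c^2 + 5*c + 2)/(4*c^2 - 20*c + 21)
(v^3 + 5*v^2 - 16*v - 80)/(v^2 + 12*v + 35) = (v^2 - 16)/(v + 7)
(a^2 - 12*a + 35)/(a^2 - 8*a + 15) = (a - 7)/(a - 3)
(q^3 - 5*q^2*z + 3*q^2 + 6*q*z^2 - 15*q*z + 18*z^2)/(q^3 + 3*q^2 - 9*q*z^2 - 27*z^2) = (q - 2*z)/(q + 3*z)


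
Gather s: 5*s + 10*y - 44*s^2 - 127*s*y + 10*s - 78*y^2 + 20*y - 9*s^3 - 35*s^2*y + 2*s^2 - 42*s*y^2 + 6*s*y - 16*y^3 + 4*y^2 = -9*s^3 + s^2*(-35*y - 42) + s*(-42*y^2 - 121*y + 15) - 16*y^3 - 74*y^2 + 30*y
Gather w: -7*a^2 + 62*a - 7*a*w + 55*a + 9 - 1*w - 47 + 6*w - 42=-7*a^2 + 117*a + w*(5 - 7*a) - 80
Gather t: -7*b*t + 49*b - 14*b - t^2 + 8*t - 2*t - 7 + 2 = 35*b - t^2 + t*(6 - 7*b) - 5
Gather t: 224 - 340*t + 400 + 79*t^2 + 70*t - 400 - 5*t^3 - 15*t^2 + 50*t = -5*t^3 + 64*t^2 - 220*t + 224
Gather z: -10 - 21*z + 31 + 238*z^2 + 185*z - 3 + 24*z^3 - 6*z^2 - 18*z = 24*z^3 + 232*z^2 + 146*z + 18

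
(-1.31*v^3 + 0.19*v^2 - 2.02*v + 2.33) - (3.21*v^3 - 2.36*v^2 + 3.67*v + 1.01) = -4.52*v^3 + 2.55*v^2 - 5.69*v + 1.32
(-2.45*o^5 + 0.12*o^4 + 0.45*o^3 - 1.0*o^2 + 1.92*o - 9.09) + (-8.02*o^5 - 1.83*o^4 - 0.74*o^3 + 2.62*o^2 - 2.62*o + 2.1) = -10.47*o^5 - 1.71*o^4 - 0.29*o^3 + 1.62*o^2 - 0.7*o - 6.99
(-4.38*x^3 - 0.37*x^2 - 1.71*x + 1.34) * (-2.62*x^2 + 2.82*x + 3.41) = 11.4756*x^5 - 11.3822*x^4 - 11.499*x^3 - 9.5947*x^2 - 2.0523*x + 4.5694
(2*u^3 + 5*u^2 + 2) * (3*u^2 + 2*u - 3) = 6*u^5 + 19*u^4 + 4*u^3 - 9*u^2 + 4*u - 6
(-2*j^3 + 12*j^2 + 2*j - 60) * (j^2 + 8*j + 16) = -2*j^5 - 4*j^4 + 66*j^3 + 148*j^2 - 448*j - 960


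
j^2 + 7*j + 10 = (j + 2)*(j + 5)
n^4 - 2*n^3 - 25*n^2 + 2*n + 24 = (n - 6)*(n - 1)*(n + 1)*(n + 4)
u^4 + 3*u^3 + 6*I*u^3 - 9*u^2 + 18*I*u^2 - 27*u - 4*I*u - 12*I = (u + 3)*(u + I)^2*(u + 4*I)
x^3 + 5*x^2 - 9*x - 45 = (x - 3)*(x + 3)*(x + 5)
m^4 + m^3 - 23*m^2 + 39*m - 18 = (m - 3)*(m - 1)^2*(m + 6)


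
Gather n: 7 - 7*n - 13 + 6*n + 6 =-n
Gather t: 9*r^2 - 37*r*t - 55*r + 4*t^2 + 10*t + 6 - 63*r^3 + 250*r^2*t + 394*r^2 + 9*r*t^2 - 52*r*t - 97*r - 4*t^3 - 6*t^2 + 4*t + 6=-63*r^3 + 403*r^2 - 152*r - 4*t^3 + t^2*(9*r - 2) + t*(250*r^2 - 89*r + 14) + 12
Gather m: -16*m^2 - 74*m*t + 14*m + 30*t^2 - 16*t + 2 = -16*m^2 + m*(14 - 74*t) + 30*t^2 - 16*t + 2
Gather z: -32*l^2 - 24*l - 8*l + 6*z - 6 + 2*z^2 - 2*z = -32*l^2 - 32*l + 2*z^2 + 4*z - 6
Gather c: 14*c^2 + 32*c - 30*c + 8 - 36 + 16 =14*c^2 + 2*c - 12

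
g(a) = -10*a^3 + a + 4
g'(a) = 1 - 30*a^2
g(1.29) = -16.18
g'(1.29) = -48.92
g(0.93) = -3.11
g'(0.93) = -24.95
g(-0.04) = 3.96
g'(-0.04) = 0.95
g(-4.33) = 811.50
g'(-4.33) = -561.47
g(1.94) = -67.07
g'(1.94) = -111.91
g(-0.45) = 4.46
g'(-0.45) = -5.08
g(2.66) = -181.55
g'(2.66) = -211.27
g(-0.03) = 3.97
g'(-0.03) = 0.97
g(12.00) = -17264.00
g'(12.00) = -4319.00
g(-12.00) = 17272.00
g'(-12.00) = -4319.00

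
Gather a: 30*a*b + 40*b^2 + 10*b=30*a*b + 40*b^2 + 10*b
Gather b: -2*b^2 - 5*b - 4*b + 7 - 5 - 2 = -2*b^2 - 9*b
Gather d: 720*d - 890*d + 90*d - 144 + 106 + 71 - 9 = 24 - 80*d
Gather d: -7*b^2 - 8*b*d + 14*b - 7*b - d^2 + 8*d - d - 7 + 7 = -7*b^2 + 7*b - d^2 + d*(7 - 8*b)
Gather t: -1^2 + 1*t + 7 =t + 6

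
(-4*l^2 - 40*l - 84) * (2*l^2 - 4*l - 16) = -8*l^4 - 64*l^3 + 56*l^2 + 976*l + 1344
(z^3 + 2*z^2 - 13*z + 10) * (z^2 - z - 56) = z^5 + z^4 - 71*z^3 - 89*z^2 + 718*z - 560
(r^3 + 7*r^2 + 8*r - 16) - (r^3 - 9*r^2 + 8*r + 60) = 16*r^2 - 76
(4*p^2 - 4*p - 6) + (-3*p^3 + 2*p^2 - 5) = -3*p^3 + 6*p^2 - 4*p - 11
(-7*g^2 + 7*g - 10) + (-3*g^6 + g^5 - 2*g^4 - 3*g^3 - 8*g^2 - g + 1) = -3*g^6 + g^5 - 2*g^4 - 3*g^3 - 15*g^2 + 6*g - 9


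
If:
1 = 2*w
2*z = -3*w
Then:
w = 1/2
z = -3/4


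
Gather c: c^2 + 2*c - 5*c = c^2 - 3*c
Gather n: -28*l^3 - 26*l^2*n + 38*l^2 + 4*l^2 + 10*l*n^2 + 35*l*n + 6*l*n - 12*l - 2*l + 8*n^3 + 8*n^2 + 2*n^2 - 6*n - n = -28*l^3 + 42*l^2 - 14*l + 8*n^3 + n^2*(10*l + 10) + n*(-26*l^2 + 41*l - 7)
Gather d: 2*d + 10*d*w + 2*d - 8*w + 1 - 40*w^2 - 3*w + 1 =d*(10*w + 4) - 40*w^2 - 11*w + 2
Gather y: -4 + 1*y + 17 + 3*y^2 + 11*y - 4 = 3*y^2 + 12*y + 9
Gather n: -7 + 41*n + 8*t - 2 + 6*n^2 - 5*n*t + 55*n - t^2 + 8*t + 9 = 6*n^2 + n*(96 - 5*t) - t^2 + 16*t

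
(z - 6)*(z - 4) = z^2 - 10*z + 24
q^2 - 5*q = q*(q - 5)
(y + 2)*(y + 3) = y^2 + 5*y + 6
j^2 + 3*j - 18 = (j - 3)*(j + 6)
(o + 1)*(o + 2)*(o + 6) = o^3 + 9*o^2 + 20*o + 12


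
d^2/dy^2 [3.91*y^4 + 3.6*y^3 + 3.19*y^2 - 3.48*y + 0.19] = 46.92*y^2 + 21.6*y + 6.38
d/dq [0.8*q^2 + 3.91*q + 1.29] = 1.6*q + 3.91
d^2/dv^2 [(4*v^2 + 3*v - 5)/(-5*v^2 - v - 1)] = 2*(-55*v^3 + 435*v^2 + 120*v - 21)/(125*v^6 + 75*v^5 + 90*v^4 + 31*v^3 + 18*v^2 + 3*v + 1)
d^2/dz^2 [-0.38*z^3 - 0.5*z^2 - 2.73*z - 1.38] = -2.28*z - 1.0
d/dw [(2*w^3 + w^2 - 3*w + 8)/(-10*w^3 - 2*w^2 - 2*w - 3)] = (6*w^4 - 68*w^3 + 214*w^2 + 26*w + 25)/(100*w^6 + 40*w^5 + 44*w^4 + 68*w^3 + 16*w^2 + 12*w + 9)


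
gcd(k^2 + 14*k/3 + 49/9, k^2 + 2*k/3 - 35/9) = k + 7/3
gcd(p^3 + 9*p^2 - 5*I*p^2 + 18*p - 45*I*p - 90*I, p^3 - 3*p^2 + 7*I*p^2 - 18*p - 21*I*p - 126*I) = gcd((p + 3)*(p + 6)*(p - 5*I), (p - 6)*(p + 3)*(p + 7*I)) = p + 3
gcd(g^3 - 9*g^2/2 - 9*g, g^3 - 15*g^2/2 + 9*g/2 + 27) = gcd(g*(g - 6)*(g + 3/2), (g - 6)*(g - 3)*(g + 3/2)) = g^2 - 9*g/2 - 9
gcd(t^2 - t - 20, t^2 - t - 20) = t^2 - t - 20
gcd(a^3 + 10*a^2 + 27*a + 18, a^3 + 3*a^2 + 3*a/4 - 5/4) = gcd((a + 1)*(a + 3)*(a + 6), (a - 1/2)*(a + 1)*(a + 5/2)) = a + 1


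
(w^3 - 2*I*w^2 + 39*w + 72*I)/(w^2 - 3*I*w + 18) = (w^2 - 5*I*w + 24)/(w - 6*I)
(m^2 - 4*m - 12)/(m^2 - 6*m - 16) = (m - 6)/(m - 8)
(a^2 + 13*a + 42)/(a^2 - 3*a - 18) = (a^2 + 13*a + 42)/(a^2 - 3*a - 18)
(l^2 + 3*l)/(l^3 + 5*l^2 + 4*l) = (l + 3)/(l^2 + 5*l + 4)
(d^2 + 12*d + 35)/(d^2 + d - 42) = (d + 5)/(d - 6)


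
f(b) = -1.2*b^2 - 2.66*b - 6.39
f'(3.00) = -9.86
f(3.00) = -25.17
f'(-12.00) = 26.14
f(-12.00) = -147.27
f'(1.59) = -6.48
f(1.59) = -13.65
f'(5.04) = -14.76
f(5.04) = -50.28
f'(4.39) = -13.20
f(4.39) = -41.19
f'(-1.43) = 0.77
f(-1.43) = -5.04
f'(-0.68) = -1.03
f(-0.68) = -5.14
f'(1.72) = -6.79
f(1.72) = -14.52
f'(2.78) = -9.33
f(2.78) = -23.06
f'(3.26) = -10.48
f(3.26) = -27.81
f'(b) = -2.4*b - 2.66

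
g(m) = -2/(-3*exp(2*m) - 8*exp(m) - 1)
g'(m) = -2*(6*exp(2*m) + 8*exp(m))/(-3*exp(2*m) - 8*exp(m) - 1)^2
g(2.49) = 0.00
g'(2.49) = -0.01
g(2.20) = 0.01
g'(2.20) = -0.01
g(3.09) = 0.00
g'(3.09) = -0.00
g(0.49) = 0.09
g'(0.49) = -0.12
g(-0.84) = 0.40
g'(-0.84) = -0.36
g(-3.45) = 1.59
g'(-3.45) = -0.33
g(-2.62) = 1.25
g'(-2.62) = -0.48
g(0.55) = 0.08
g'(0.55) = -0.11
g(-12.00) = 2.00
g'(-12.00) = 0.00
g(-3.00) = 1.42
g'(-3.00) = -0.42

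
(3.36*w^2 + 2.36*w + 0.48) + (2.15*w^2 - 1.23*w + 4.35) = 5.51*w^2 + 1.13*w + 4.83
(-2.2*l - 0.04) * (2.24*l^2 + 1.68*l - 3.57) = -4.928*l^3 - 3.7856*l^2 + 7.7868*l + 0.1428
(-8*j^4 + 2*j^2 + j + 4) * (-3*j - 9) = 24*j^5 + 72*j^4 - 6*j^3 - 21*j^2 - 21*j - 36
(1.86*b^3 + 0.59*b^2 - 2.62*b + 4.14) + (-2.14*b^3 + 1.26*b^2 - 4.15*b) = -0.28*b^3 + 1.85*b^2 - 6.77*b + 4.14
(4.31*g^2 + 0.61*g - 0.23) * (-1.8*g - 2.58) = -7.758*g^3 - 12.2178*g^2 - 1.1598*g + 0.5934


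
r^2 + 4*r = r*(r + 4)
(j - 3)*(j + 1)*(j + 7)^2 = j^4 + 12*j^3 + 18*j^2 - 140*j - 147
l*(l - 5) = l^2 - 5*l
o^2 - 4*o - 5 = (o - 5)*(o + 1)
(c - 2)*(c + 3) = c^2 + c - 6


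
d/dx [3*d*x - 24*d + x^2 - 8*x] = 3*d + 2*x - 8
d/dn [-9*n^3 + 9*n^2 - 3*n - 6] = -27*n^2 + 18*n - 3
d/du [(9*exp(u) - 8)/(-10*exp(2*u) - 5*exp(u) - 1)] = (90*exp(2*u) - 160*exp(u) - 49)*exp(u)/(100*exp(4*u) + 100*exp(3*u) + 45*exp(2*u) + 10*exp(u) + 1)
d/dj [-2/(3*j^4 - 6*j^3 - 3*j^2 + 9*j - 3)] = 2*(4*j^3 - 6*j^2 - 2*j + 3)/(3*(-j^4 + 2*j^3 + j^2 - 3*j + 1)^2)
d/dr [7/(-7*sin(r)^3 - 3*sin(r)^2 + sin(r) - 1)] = 7*(21*sin(r)^2 + 6*sin(r) - 1)*cos(r)/(7*sin(r)^3 + 3*sin(r)^2 - sin(r) + 1)^2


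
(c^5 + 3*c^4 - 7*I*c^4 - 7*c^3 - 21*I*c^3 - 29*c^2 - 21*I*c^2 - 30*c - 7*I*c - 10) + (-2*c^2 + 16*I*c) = c^5 + 3*c^4 - 7*I*c^4 - 7*c^3 - 21*I*c^3 - 31*c^2 - 21*I*c^2 - 30*c + 9*I*c - 10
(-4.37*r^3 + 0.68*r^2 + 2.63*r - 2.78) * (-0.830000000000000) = 3.6271*r^3 - 0.5644*r^2 - 2.1829*r + 2.3074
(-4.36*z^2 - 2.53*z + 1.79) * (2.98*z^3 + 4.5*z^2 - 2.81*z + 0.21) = -12.9928*z^5 - 27.1594*z^4 + 6.2008*z^3 + 14.2487*z^2 - 5.5612*z + 0.3759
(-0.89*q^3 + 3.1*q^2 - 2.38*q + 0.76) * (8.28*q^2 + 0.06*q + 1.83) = -7.3692*q^5 + 25.6146*q^4 - 21.1491*q^3 + 11.823*q^2 - 4.3098*q + 1.3908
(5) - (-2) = 7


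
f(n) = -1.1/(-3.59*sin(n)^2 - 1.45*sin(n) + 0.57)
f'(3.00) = 31.06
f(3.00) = -3.74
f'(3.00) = 31.06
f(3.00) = -3.74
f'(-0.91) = 10.42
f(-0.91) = 2.10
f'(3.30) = 0.69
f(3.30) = -1.55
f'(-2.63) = -11.26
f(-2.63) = -2.62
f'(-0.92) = 9.43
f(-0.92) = 2.00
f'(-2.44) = -25043.59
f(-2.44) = -106.43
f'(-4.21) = 0.34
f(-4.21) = 0.32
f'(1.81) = 0.12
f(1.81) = 0.26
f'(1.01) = -0.42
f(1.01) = 0.34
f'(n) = -1.1*(7.18*sin(n)*cos(n) + 1.45*cos(n))/(-3.59*sin(n)^2 - 1.45*sin(n) + 0.57)^2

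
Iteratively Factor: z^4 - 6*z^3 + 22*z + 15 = (z + 1)*(z^3 - 7*z^2 + 7*z + 15) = (z + 1)^2*(z^2 - 8*z + 15) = (z - 3)*(z + 1)^2*(z - 5)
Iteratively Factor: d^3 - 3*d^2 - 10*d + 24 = (d - 4)*(d^2 + d - 6) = (d - 4)*(d - 2)*(d + 3)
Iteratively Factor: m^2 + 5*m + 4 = (m + 1)*(m + 4)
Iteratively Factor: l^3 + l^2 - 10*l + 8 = (l + 4)*(l^2 - 3*l + 2) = (l - 2)*(l + 4)*(l - 1)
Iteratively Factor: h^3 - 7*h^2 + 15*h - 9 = (h - 3)*(h^2 - 4*h + 3) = (h - 3)^2*(h - 1)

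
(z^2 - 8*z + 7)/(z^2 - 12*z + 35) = (z - 1)/(z - 5)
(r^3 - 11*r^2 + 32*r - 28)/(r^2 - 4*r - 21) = (r^2 - 4*r + 4)/(r + 3)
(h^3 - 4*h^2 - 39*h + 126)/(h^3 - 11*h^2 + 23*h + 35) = (h^2 + 3*h - 18)/(h^2 - 4*h - 5)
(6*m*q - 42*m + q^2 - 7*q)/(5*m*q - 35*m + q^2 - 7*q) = (6*m + q)/(5*m + q)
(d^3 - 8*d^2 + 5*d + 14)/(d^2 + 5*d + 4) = (d^2 - 9*d + 14)/(d + 4)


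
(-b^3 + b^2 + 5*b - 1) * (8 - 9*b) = 9*b^4 - 17*b^3 - 37*b^2 + 49*b - 8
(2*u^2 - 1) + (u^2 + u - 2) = 3*u^2 + u - 3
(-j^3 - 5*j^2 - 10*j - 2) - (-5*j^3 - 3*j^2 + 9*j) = 4*j^3 - 2*j^2 - 19*j - 2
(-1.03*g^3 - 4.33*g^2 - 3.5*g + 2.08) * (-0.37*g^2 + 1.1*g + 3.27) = 0.3811*g^5 + 0.4691*g^4 - 6.8361*g^3 - 18.7787*g^2 - 9.157*g + 6.8016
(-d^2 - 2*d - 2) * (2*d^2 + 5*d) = -2*d^4 - 9*d^3 - 14*d^2 - 10*d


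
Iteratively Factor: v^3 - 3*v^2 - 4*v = (v + 1)*(v^2 - 4*v) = (v - 4)*(v + 1)*(v)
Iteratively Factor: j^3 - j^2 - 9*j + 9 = (j + 3)*(j^2 - 4*j + 3) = (j - 1)*(j + 3)*(j - 3)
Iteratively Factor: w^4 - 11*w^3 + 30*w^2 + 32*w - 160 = (w + 2)*(w^3 - 13*w^2 + 56*w - 80) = (w - 4)*(w + 2)*(w^2 - 9*w + 20) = (w - 4)^2*(w + 2)*(w - 5)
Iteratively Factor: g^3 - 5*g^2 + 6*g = (g - 3)*(g^2 - 2*g) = g*(g - 3)*(g - 2)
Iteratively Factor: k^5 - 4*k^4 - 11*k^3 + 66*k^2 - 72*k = (k - 2)*(k^4 - 2*k^3 - 15*k^2 + 36*k) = (k - 3)*(k - 2)*(k^3 + k^2 - 12*k) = (k - 3)*(k - 2)*(k + 4)*(k^2 - 3*k) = k*(k - 3)*(k - 2)*(k + 4)*(k - 3)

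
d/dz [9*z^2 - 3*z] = 18*z - 3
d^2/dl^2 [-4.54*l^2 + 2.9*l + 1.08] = -9.08000000000000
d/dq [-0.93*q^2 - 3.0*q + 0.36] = -1.86*q - 3.0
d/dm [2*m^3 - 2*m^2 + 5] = 2*m*(3*m - 2)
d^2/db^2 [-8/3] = 0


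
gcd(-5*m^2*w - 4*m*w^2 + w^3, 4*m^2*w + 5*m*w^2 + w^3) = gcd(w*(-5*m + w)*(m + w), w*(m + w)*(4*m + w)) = m*w + w^2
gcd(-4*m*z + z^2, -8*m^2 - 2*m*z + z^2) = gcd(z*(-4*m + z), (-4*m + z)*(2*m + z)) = -4*m + z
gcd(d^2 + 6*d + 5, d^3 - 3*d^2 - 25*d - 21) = d + 1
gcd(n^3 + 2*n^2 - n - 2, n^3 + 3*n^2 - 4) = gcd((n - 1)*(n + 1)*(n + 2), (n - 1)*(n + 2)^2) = n^2 + n - 2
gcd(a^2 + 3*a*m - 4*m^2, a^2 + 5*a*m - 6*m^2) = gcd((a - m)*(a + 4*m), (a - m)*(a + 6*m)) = a - m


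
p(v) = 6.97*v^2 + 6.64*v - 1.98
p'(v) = 13.94*v + 6.64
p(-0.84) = -2.64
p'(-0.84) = -5.07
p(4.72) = 184.64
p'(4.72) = 72.44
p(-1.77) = 8.10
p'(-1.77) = -18.03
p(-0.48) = -3.56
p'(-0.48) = -0.05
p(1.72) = 30.06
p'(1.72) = 30.62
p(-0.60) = -3.45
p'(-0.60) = -1.72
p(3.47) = 104.99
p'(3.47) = 55.01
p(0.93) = 10.22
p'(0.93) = 19.60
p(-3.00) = 40.83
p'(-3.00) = -35.18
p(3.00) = 80.67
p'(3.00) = 48.46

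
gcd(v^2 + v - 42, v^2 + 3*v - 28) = v + 7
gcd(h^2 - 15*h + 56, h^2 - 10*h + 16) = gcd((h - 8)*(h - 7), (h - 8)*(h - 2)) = h - 8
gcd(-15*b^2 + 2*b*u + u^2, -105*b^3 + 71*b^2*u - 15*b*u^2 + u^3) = -3*b + u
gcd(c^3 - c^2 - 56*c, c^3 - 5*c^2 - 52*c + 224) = c^2 - c - 56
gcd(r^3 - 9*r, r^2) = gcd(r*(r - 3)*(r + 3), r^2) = r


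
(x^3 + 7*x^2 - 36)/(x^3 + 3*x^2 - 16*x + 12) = (x + 3)/(x - 1)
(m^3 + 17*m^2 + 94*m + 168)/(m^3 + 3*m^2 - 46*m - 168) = (m + 7)/(m - 7)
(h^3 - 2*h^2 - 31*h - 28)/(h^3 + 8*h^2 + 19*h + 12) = (h - 7)/(h + 3)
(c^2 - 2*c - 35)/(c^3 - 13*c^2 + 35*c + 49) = (c + 5)/(c^2 - 6*c - 7)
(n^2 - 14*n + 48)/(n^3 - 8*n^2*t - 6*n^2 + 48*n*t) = (8 - n)/(n*(-n + 8*t))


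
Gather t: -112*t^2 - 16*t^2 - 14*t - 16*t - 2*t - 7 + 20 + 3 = -128*t^2 - 32*t + 16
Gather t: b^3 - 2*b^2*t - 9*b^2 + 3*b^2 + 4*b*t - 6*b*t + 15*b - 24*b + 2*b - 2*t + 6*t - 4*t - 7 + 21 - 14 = b^3 - 6*b^2 - 7*b + t*(-2*b^2 - 2*b)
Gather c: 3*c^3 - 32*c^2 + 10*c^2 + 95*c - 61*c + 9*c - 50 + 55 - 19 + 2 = 3*c^3 - 22*c^2 + 43*c - 12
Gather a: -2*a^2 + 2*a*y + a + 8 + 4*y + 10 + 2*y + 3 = -2*a^2 + a*(2*y + 1) + 6*y + 21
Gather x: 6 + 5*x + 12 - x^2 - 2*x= -x^2 + 3*x + 18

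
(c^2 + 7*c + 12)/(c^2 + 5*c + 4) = (c + 3)/(c + 1)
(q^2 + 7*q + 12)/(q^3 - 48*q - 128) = (q + 3)/(q^2 - 4*q - 32)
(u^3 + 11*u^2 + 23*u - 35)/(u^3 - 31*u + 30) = (u^2 + 12*u + 35)/(u^2 + u - 30)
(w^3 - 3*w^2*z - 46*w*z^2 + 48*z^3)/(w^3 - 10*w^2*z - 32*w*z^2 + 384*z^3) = (-w + z)/(-w + 8*z)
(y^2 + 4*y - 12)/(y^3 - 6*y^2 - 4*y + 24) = (y + 6)/(y^2 - 4*y - 12)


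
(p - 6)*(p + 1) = p^2 - 5*p - 6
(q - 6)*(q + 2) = q^2 - 4*q - 12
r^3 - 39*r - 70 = (r - 7)*(r + 2)*(r + 5)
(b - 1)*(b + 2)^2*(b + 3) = b^4 + 6*b^3 + 9*b^2 - 4*b - 12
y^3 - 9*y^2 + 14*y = y*(y - 7)*(y - 2)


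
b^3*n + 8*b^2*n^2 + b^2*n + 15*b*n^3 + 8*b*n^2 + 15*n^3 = (b + 3*n)*(b + 5*n)*(b*n + n)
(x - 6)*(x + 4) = x^2 - 2*x - 24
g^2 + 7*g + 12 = (g + 3)*(g + 4)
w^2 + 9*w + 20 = (w + 4)*(w + 5)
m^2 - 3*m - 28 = (m - 7)*(m + 4)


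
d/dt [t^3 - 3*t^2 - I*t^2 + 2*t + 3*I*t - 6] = 3*t^2 - 6*t - 2*I*t + 2 + 3*I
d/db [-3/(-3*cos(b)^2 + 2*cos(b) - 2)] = 6*(3*cos(b) - 1)*sin(b)/(3*cos(b)^2 - 2*cos(b) + 2)^2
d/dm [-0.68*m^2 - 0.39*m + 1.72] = -1.36*m - 0.39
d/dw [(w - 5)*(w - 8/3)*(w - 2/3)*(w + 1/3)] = 4*w^3 - 24*w^2 + 94*w/3 - 74/27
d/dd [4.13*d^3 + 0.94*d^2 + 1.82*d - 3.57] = 12.39*d^2 + 1.88*d + 1.82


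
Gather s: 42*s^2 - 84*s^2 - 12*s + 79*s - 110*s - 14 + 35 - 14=-42*s^2 - 43*s + 7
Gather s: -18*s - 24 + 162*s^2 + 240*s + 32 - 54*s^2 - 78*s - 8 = 108*s^2 + 144*s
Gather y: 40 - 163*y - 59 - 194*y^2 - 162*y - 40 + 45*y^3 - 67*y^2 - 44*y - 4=45*y^3 - 261*y^2 - 369*y - 63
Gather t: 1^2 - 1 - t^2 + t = -t^2 + t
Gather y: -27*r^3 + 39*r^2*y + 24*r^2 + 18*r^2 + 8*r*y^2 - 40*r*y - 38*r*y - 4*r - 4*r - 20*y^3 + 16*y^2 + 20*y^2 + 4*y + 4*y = -27*r^3 + 42*r^2 - 8*r - 20*y^3 + y^2*(8*r + 36) + y*(39*r^2 - 78*r + 8)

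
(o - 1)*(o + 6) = o^2 + 5*o - 6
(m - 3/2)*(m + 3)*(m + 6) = m^3 + 15*m^2/2 + 9*m/2 - 27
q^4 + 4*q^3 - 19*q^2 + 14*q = q*(q - 2)*(q - 1)*(q + 7)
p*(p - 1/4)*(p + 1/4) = p^3 - p/16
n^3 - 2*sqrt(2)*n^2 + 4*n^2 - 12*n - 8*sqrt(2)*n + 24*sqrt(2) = (n - 2)*(n + 6)*(n - 2*sqrt(2))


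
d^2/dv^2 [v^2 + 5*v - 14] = 2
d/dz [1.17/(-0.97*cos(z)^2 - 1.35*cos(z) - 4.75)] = -(2.2698*cos(z) + 1.5795)*sin(z)/(0.97*cos(z)^2 + 1.35*cos(z) + 4.75)^2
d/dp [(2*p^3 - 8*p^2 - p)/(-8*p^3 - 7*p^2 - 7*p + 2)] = (-78*p^4 - 44*p^3 + 61*p^2 - 32*p - 2)/(64*p^6 + 112*p^5 + 161*p^4 + 66*p^3 + 21*p^2 - 28*p + 4)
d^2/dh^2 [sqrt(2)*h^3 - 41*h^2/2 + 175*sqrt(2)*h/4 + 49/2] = 6*sqrt(2)*h - 41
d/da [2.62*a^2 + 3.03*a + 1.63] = 5.24*a + 3.03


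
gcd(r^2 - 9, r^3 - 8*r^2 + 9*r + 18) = r - 3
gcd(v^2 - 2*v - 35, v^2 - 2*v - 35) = v^2 - 2*v - 35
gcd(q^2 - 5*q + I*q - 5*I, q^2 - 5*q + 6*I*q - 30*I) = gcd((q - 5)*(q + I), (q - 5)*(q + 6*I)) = q - 5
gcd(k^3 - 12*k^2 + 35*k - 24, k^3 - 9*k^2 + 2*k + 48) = k^2 - 11*k + 24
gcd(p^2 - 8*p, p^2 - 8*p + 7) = 1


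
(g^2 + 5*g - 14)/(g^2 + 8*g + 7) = (g - 2)/(g + 1)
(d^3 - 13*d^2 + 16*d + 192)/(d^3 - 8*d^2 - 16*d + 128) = (d^2 - 5*d - 24)/(d^2 - 16)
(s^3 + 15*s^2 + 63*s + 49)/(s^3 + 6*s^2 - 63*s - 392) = (s + 1)/(s - 8)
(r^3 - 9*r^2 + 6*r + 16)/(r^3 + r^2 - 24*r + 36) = (r^2 - 7*r - 8)/(r^2 + 3*r - 18)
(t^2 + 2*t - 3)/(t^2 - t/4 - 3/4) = 4*(t + 3)/(4*t + 3)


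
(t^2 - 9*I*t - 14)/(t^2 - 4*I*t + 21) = (t - 2*I)/(t + 3*I)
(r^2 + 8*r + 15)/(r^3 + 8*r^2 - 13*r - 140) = (r + 3)/(r^2 + 3*r - 28)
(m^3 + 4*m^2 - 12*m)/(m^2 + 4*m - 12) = m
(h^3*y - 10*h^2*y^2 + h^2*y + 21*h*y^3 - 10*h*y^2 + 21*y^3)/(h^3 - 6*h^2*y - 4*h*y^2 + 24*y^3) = y*(h^3 - 10*h^2*y + h^2 + 21*h*y^2 - 10*h*y + 21*y^2)/(h^3 - 6*h^2*y - 4*h*y^2 + 24*y^3)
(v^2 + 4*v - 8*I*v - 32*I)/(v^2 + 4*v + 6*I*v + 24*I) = (v - 8*I)/(v + 6*I)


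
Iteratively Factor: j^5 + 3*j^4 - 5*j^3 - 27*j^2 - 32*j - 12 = (j - 3)*(j^4 + 6*j^3 + 13*j^2 + 12*j + 4) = (j - 3)*(j + 1)*(j^3 + 5*j^2 + 8*j + 4) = (j - 3)*(j + 1)*(j + 2)*(j^2 + 3*j + 2) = (j - 3)*(j + 1)^2*(j + 2)*(j + 2)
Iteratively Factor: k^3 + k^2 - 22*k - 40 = (k + 4)*(k^2 - 3*k - 10) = (k - 5)*(k + 4)*(k + 2)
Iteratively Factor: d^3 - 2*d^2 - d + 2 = (d - 2)*(d^2 - 1) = (d - 2)*(d + 1)*(d - 1)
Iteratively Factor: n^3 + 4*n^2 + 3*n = (n + 3)*(n^2 + n) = (n + 1)*(n + 3)*(n)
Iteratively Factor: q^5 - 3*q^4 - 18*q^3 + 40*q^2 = (q - 2)*(q^4 - q^3 - 20*q^2) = (q - 5)*(q - 2)*(q^3 + 4*q^2) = q*(q - 5)*(q - 2)*(q^2 + 4*q) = q^2*(q - 5)*(q - 2)*(q + 4)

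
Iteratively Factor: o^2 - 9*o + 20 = (o - 5)*(o - 4)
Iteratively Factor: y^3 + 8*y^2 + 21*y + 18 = (y + 3)*(y^2 + 5*y + 6) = (y + 3)^2*(y + 2)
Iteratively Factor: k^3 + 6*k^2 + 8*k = (k + 2)*(k^2 + 4*k) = k*(k + 2)*(k + 4)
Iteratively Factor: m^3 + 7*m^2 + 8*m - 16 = (m + 4)*(m^2 + 3*m - 4) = (m - 1)*(m + 4)*(m + 4)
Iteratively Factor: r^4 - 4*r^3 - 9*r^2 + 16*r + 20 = (r - 5)*(r^3 + r^2 - 4*r - 4) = (r - 5)*(r + 1)*(r^2 - 4) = (r - 5)*(r + 1)*(r + 2)*(r - 2)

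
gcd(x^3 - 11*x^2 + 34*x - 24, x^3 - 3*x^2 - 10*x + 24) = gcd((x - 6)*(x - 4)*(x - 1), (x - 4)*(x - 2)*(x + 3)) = x - 4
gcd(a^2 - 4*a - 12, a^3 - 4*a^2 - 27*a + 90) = a - 6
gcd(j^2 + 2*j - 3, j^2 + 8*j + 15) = j + 3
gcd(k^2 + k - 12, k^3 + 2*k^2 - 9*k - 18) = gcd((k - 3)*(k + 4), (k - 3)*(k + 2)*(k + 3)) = k - 3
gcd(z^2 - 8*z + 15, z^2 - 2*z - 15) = z - 5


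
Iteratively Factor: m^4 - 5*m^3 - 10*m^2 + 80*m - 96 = (m + 4)*(m^3 - 9*m^2 + 26*m - 24) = (m - 4)*(m + 4)*(m^2 - 5*m + 6) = (m - 4)*(m - 2)*(m + 4)*(m - 3)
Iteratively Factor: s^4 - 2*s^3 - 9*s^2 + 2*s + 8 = (s + 2)*(s^3 - 4*s^2 - s + 4) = (s + 1)*(s + 2)*(s^2 - 5*s + 4) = (s - 4)*(s + 1)*(s + 2)*(s - 1)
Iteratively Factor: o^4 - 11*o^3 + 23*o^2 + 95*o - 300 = (o + 3)*(o^3 - 14*o^2 + 65*o - 100) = (o - 5)*(o + 3)*(o^2 - 9*o + 20) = (o - 5)*(o - 4)*(o + 3)*(o - 5)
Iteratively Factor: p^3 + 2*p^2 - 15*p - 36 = (p + 3)*(p^2 - p - 12) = (p + 3)^2*(p - 4)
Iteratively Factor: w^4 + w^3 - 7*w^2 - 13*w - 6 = (w + 1)*(w^3 - 7*w - 6) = (w + 1)^2*(w^2 - w - 6) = (w - 3)*(w + 1)^2*(w + 2)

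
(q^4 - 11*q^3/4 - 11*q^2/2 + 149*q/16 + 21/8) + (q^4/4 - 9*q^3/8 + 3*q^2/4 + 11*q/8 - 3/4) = 5*q^4/4 - 31*q^3/8 - 19*q^2/4 + 171*q/16 + 15/8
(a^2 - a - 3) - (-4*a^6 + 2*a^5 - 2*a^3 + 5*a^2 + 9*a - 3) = 4*a^6 - 2*a^5 + 2*a^3 - 4*a^2 - 10*a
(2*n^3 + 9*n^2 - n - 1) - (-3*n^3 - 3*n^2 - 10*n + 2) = 5*n^3 + 12*n^2 + 9*n - 3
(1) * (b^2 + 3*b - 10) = b^2 + 3*b - 10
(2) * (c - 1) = 2*c - 2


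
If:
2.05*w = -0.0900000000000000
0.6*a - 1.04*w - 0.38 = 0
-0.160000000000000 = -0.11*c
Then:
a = 0.56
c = 1.45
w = -0.04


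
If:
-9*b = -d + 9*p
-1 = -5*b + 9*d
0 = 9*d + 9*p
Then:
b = -10/31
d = -9/31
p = 9/31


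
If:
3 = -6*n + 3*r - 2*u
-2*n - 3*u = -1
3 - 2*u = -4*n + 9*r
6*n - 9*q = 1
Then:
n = -1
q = -7/9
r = -1/3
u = 1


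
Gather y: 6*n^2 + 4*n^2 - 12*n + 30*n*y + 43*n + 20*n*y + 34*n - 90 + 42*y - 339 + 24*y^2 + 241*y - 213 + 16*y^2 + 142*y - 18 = 10*n^2 + 65*n + 40*y^2 + y*(50*n + 425) - 660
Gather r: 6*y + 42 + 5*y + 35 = 11*y + 77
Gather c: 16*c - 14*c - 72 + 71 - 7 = 2*c - 8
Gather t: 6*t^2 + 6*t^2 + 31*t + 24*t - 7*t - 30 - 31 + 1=12*t^2 + 48*t - 60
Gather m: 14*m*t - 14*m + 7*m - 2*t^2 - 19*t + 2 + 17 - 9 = m*(14*t - 7) - 2*t^2 - 19*t + 10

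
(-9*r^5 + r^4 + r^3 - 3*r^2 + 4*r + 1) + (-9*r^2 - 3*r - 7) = -9*r^5 + r^4 + r^3 - 12*r^2 + r - 6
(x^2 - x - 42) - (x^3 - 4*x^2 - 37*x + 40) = -x^3 + 5*x^2 + 36*x - 82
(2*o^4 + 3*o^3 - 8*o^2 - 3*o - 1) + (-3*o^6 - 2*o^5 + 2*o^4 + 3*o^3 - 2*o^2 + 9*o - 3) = -3*o^6 - 2*o^5 + 4*o^4 + 6*o^3 - 10*o^2 + 6*o - 4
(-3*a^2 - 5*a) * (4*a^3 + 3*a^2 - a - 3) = -12*a^5 - 29*a^4 - 12*a^3 + 14*a^2 + 15*a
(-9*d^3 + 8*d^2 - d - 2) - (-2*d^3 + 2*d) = -7*d^3 + 8*d^2 - 3*d - 2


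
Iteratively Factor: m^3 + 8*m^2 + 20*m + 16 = (m + 2)*(m^2 + 6*m + 8) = (m + 2)*(m + 4)*(m + 2)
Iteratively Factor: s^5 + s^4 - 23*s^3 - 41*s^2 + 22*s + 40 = (s - 1)*(s^4 + 2*s^3 - 21*s^2 - 62*s - 40) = (s - 1)*(s + 2)*(s^3 - 21*s - 20) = (s - 1)*(s + 1)*(s + 2)*(s^2 - s - 20) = (s - 1)*(s + 1)*(s + 2)*(s + 4)*(s - 5)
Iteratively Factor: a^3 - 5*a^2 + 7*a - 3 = (a - 1)*(a^2 - 4*a + 3) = (a - 1)^2*(a - 3)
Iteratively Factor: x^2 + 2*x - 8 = (x - 2)*(x + 4)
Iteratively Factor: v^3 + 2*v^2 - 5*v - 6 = (v + 3)*(v^2 - v - 2) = (v - 2)*(v + 3)*(v + 1)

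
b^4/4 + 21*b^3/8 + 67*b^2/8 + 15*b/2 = b*(b/4 + 1)*(b + 3/2)*(b + 5)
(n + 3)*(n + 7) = n^2 + 10*n + 21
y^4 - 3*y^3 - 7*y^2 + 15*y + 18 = (y - 3)^2*(y + 1)*(y + 2)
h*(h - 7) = h^2 - 7*h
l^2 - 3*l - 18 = (l - 6)*(l + 3)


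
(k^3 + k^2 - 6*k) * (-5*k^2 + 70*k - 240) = -5*k^5 + 65*k^4 - 140*k^3 - 660*k^2 + 1440*k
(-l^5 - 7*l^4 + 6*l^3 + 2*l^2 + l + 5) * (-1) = l^5 + 7*l^4 - 6*l^3 - 2*l^2 - l - 5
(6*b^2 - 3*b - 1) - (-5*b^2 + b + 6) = 11*b^2 - 4*b - 7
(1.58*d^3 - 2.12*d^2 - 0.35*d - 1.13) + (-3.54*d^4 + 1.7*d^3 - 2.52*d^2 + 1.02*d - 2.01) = -3.54*d^4 + 3.28*d^3 - 4.64*d^2 + 0.67*d - 3.14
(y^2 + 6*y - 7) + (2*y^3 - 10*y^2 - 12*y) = 2*y^3 - 9*y^2 - 6*y - 7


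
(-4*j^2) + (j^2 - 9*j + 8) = -3*j^2 - 9*j + 8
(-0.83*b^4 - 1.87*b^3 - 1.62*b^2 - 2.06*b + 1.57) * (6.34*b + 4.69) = -5.2622*b^5 - 15.7485*b^4 - 19.0411*b^3 - 20.6582*b^2 + 0.292399999999999*b + 7.3633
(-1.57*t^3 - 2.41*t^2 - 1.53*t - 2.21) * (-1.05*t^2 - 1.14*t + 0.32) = 1.6485*t^5 + 4.3203*t^4 + 3.8515*t^3 + 3.2935*t^2 + 2.0298*t - 0.7072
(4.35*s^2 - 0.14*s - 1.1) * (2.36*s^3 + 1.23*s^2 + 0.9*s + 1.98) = 10.266*s^5 + 5.0201*s^4 + 1.1468*s^3 + 7.134*s^2 - 1.2672*s - 2.178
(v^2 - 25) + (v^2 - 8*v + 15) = 2*v^2 - 8*v - 10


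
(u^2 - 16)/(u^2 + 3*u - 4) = (u - 4)/(u - 1)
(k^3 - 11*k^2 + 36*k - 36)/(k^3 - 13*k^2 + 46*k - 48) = (k - 6)/(k - 8)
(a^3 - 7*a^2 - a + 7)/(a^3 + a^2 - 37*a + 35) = (a^2 - 6*a - 7)/(a^2 + 2*a - 35)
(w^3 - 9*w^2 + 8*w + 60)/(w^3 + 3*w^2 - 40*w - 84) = (w - 5)/(w + 7)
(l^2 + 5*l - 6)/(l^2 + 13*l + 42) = (l - 1)/(l + 7)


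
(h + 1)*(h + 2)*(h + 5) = h^3 + 8*h^2 + 17*h + 10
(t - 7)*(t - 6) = t^2 - 13*t + 42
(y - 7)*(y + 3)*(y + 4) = y^3 - 37*y - 84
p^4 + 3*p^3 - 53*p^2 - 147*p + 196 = (p - 7)*(p - 1)*(p + 4)*(p + 7)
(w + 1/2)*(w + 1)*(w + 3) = w^3 + 9*w^2/2 + 5*w + 3/2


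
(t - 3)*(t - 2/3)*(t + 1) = t^3 - 8*t^2/3 - 5*t/3 + 2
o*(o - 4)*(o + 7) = o^3 + 3*o^2 - 28*o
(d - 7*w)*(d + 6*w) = d^2 - d*w - 42*w^2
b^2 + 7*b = b*(b + 7)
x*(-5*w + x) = -5*w*x + x^2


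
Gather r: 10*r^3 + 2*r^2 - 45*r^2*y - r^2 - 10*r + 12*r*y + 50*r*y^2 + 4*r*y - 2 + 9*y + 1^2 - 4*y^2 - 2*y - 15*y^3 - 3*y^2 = 10*r^3 + r^2*(1 - 45*y) + r*(50*y^2 + 16*y - 10) - 15*y^3 - 7*y^2 + 7*y - 1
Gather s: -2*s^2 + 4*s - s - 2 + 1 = -2*s^2 + 3*s - 1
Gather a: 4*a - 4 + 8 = 4*a + 4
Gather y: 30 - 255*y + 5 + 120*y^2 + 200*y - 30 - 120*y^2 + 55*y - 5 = 0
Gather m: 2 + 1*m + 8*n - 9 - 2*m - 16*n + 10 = -m - 8*n + 3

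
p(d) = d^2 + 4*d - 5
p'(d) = 2*d + 4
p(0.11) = -4.55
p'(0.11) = 4.22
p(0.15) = -4.38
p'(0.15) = 4.30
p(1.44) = 2.83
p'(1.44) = 6.88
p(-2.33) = -8.89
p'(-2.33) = -0.66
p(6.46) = 62.57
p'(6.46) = 16.92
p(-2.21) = -8.96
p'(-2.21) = -0.42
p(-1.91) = -8.99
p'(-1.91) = 0.18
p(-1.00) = -8.00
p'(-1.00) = 2.00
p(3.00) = 16.00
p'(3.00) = 10.00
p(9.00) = 112.00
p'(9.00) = 22.00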